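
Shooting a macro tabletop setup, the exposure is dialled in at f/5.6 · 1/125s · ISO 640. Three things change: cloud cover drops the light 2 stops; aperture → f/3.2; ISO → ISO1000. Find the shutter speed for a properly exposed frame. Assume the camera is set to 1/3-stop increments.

1/160s

Scene light: 2 stops darker.
Aperture: f/5.6 → f/5 → f/4.5 → f/4 → f/3.5 → f/3.2 — 1 2/3 stops larger aperture (brighter).
ISO: 640 → 800 → 1000 — 2/3 stop higher (brighter).
Net so far: 1/3 stop brighter. Shutter speed: 1/125 → 1/160.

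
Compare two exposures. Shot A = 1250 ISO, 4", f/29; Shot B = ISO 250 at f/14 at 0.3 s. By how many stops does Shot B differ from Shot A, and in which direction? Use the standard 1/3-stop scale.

Aperture: f/29 → f/25 → f/22 → f/20 → f/18 → f/16 → f/14 — 2 stops wider (brighter).
Shutter speed: 4 → 3.2 → 2.5 → 2 → 1.6 → 1.3 → 1 → 0.8 → 0.6 → 0.5 → 0.4 → 0.3 — 3 2/3 stops shorter (darker).
ISO: 1250 → 1000 → 800 → 640 → 500 → 400 → 320 → 250 — 2 1/3 stops dropped (darker).
Net: +2 −3 2/3 −2 1/3 = −4 stops.

4 stops darker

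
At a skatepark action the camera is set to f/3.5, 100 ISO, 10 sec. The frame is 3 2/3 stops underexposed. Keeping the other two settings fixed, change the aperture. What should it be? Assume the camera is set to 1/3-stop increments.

Underexposed by 3 2/3 stops → need 3 2/3 stops brighter.
Aperture: f/3.5 → f/3.2 → f/2.8 → f/2.5 → f/2.2 → f/2 → f/1.8 → f/1.6 → f/1.4 → f/1.2 → f/1.1 → f/1.0.

f/1.0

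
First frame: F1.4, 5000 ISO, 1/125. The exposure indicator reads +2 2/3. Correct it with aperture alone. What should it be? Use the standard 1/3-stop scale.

f/3.5

Overexposed by 2 2/3 stops → need 2 2/3 stops darker.
Aperture: f/1.4 → f/1.6 → f/1.8 → f/2 → f/2.2 → f/2.5 → f/2.8 → f/3.2 → f/3.5.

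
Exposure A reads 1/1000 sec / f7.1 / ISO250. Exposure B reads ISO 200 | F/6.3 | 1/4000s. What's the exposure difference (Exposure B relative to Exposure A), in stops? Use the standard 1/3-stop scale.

2 stops darker

Aperture: f/7.1 → f/6.3 — 1/3 stop larger aperture (brighter).
Shutter speed: 1/1000 → 1/1250 → 1/1600 → 1/2000 → 1/2500 → 1/3200 → 1/4000 — 2 stops faster (darker).
ISO: 250 → 200 — 1/3 stop dropped (darker).
Net: +1/3 −2 −1/3 = −2 stops.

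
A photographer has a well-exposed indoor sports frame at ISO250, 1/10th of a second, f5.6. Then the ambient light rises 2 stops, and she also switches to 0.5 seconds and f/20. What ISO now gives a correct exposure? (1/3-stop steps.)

ISO 160

Scene light: 2 stops brighter.
Shutter speed: 1/10 → 1/8 → 1/6 → 1/5 → 1/4 → 0.3 → 0.4 → 0.5 — 2 1/3 stops slower (brighter).
Aperture: f/5.6 → f/6.3 → f/7.1 → f/8 → f/9 → f/10 → f/11 → f/13 → f/14 → f/16 → f/18 → f/20 — 3 2/3 stops smaller aperture (darker).
Net so far: 2/3 stop brighter. ISO: 250 → 200 → 160.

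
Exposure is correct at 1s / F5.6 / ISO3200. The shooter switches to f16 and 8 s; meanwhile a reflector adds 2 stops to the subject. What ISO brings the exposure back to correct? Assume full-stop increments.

Scene light: 2 stops brighter.
Aperture: f/5.6 → f/8 → f/11 → f/16 — 3 stops stopped down (darker).
Shutter speed: 1 → 2 → 4 → 8 — 3 stops longer (brighter).
Net so far: 2 stops brighter. ISO: 3200 → 1600 → 800.

ISO 800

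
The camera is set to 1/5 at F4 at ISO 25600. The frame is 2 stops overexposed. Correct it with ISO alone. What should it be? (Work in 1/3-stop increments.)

Overexposed by 2 stops → need 2 stops darker.
ISO: 25600 → 20000 → 16000 → 12800 → 10000 → 8000 → 6400.

ISO 6400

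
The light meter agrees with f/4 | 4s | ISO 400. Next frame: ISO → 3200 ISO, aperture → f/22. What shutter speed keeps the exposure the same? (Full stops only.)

ISO: 400 → 800 → 1600 → 3200 — 3 stops higher (brighter).
Aperture: f/4 → f/5.6 → f/8 → f/11 → f/16 → f/22 — 5 stops narrower (darker).
Net change so far: 2 stops darker. Offset with the shutter speed: 4 → 8 → 15.

15 s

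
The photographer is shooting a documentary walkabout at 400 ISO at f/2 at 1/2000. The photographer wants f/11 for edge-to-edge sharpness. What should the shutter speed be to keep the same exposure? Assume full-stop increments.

Aperture: f/2 → f/2.8 → f/4 → f/5.6 → f/8 → f/11 — 5 stops smaller aperture (darker).
Need 5 stops brighter from the shutter speed: 1/2000 → 1/1000 → 1/500 → 1/250 → 1/125 → 1/60.

1/60s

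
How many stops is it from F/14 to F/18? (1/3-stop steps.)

f/14 → f/16 → f/18 — count the steps: 2 third-stops = 2/3 stop.

2/3 stop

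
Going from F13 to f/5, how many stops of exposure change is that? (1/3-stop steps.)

f/13 → f/11 → f/10 → f/9 → f/8 → f/7.1 → f/6.3 → f/5.6 → f/5 — count the steps: 8 third-stops = 2 2/3 stops.

2 2/3 stops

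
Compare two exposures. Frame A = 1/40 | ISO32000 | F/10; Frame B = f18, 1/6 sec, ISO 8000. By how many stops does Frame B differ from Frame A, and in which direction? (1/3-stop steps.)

Aperture: f/10 → f/11 → f/13 → f/14 → f/16 → f/18 — 1 2/3 stops stopped down (darker).
Shutter speed: 1/40 → 1/30 → 1/25 → 1/20 → 1/15 → 1/13 → 1/10 → 1/8 → 1/6 — 2 2/3 stops longer (brighter).
ISO: 32000 → 25600 → 20000 → 16000 → 12800 → 10000 → 8000 — 2 stops lower (darker).
Net: −1 2/3 +2 2/3 −2 = −1 stop.

1 stop darker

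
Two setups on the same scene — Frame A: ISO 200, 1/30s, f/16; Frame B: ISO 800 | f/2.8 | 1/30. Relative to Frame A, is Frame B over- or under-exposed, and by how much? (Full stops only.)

7 stops brighter

Aperture: f/16 → f/11 → f/8 → f/5.6 → f/4 → f/2.8 — 5 stops wider (brighter).
Shutter speed: unchanged.
ISO: 200 → 400 → 800 — 2 stops raised (brighter).
Net: +5 +2 = +7 stops.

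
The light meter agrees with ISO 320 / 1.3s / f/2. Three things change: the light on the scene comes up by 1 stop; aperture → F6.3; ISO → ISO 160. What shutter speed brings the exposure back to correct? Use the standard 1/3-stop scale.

Scene light: 1 stop brighter.
Aperture: f/2 → f/2.2 → f/2.5 → f/2.8 → f/3.2 → f/3.5 → f/4 → f/4.5 → f/5 → f/5.6 → f/6.3 — 3 1/3 stops smaller aperture (darker).
ISO: 320 → 250 → 200 → 160 — 1 stop lower (darker).
Net so far: 3 1/3 stops darker. Shutter speed: 1.3 → 1.6 → 2 → 2.5 → 3.2 → 4 → 5 → 6 → 8 → 10 → 13.

13 s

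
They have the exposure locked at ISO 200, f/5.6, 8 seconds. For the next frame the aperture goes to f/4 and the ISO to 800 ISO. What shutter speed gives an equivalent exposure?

1 s

Aperture: f/5.6 → f/4 — 1 stop larger aperture (brighter).
ISO: 200 → 400 → 800 — 2 stops raised (brighter).
Net change so far: 3 stops brighter. Offset with the shutter speed: 8 → 4 → 2 → 1.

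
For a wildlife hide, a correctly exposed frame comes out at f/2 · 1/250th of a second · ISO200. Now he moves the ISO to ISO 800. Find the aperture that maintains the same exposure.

ISO: 200 → 400 → 800 — 2 stops raised (brighter).
Need 2 stops darker from the aperture: f/2 → f/2.8 → f/4.

f/4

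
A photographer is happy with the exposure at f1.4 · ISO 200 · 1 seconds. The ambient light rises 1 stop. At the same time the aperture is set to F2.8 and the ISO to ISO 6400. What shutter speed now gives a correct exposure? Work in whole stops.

Scene light: 1 stop brighter.
Aperture: f/1.4 → f/2 → f/2.8 — 2 stops narrower (darker).
ISO: 200 → 400 → 800 → 1600 → 3200 → 6400 — 5 stops higher (brighter).
Net so far: 4 stops brighter. Shutter speed: 1 → 1/2 → 1/4 → 1/8 → 1/15.

1/15s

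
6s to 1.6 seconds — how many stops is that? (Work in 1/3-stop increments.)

6 → 5 → 4 → 3.2 → 2.5 → 2 → 1.6 — count the steps: 6 third-stops = 2 stops.

2 stops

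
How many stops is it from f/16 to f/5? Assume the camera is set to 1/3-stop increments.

3 1/3 stops

f/16 → f/14 → f/13 → f/11 → f/10 → f/9 → f/8 → f/7.1 → f/6.3 → f/5.6 → f/5 — count the steps: 10 third-stops = 3 1/3 stops.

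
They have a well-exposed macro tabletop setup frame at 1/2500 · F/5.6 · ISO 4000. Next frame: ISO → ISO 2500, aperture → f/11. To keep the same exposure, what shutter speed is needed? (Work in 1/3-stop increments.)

ISO: 4000 → 3200 → 2500 — 2/3 stop lower (darker).
Aperture: f/5.6 → f/6.3 → f/7.1 → f/8 → f/9 → f/10 → f/11 — 2 stops narrower (darker).
Net change so far: 2 2/3 stops darker. Offset with the shutter speed: 1/2500 → 1/2000 → 1/1600 → 1/1250 → 1/1000 → 1/800 → 1/640 → 1/500 → 1/400.

1/400s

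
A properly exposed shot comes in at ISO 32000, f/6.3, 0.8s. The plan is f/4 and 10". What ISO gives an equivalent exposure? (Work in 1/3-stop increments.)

Aperture: f/6.3 → f/5.6 → f/5 → f/4.5 → f/4 — 1 1/3 stops wider (brighter).
Shutter speed: 0.8 → 1 → 1.3 → 1.6 → 2 → 2.5 → 3.2 → 4 → 5 → 6 → 8 → 10 — 3 2/3 stops longer (brighter).
Net change so far: 5 stops brighter. Offset with the ISO: 32000 → 25600 → 20000 → 16000 → 12800 → 10000 → 8000 → 6400 → 5000 → 4000 → 3200 → 2500 → 2000 → 1600 → 1250 → 1000.

ISO 1000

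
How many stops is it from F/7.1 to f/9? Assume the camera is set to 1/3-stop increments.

2/3 stop

f/7.1 → f/8 → f/9 — count the steps: 2 third-stops = 2/3 stop.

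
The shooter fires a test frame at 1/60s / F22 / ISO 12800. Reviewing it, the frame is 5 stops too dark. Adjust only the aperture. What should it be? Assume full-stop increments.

Underexposed by 5 stops → need 5 stops brighter.
Aperture: f/22 → f/16 → f/11 → f/8 → f/5.6 → f/4.

f/4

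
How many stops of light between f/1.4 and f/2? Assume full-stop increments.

1 stop

f/1.4 → f/2 — count the steps: 1 stop.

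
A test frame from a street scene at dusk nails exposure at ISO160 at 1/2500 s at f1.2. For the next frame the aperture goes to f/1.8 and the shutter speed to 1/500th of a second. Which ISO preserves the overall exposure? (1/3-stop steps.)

Aperture: f/1.2 → f/1.4 → f/1.6 → f/1.8 — 1 stop smaller aperture (darker).
Shutter speed: 1/2500 → 1/2000 → 1/1600 → 1/1250 → 1/1000 → 1/800 → 1/640 → 1/500 — 2 1/3 stops longer (brighter).
Net change so far: 1 1/3 stops brighter. Offset with the ISO: 160 → 125 → 100 → 80 → 64.

ISO 64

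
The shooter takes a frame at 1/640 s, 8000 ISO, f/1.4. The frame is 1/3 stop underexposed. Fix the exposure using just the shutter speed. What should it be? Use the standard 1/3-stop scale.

1/500s

Underexposed by 1/3 stop → need 1/3 stop brighter.
Shutter speed: 1/640 → 1/500.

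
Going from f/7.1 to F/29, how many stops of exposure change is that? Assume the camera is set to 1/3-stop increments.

f/7.1 → f/8 → f/9 → f/10 → f/11 → f/13 → f/14 → f/16 → f/18 → f/20 → f/22 → f/25 → f/29 — count the steps: 12 third-stops = 4 stops.

4 stops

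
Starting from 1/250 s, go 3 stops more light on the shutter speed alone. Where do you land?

Shutter speed: 1/250 → 1/125 → 1/60 → 1/30 — 3 stops slower (brighter).

1/30s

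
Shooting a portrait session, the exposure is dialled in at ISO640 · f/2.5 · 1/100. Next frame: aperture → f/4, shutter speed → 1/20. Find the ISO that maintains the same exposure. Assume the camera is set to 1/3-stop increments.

ISO 320

Aperture: f/2.5 → f/2.8 → f/3.2 → f/3.5 → f/4 — 1 1/3 stops stopped down (darker).
Shutter speed: 1/100 → 1/80 → 1/60 → 1/50 → 1/40 → 1/30 → 1/25 → 1/20 — 2 1/3 stops slower (brighter).
Net change so far: 1 stop brighter. Offset with the ISO: 640 → 500 → 400 → 320.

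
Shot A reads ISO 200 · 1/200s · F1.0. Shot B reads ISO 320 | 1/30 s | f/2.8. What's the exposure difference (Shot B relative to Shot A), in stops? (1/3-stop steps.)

1/3 stop brighter

Aperture: f/1.0 → f/1.1 → f/1.2 → f/1.4 → f/1.6 → f/1.8 → f/2 → f/2.2 → f/2.5 → f/2.8 — 3 stops narrower (darker).
Shutter speed: 1/200 → 1/160 → 1/125 → 1/100 → 1/80 → 1/60 → 1/50 → 1/40 → 1/30 — 2 2/3 stops slower (brighter).
ISO: 200 → 250 → 320 — 2/3 stop raised (brighter).
Net: −3 +2 2/3 +2/3 = +1/3 stops.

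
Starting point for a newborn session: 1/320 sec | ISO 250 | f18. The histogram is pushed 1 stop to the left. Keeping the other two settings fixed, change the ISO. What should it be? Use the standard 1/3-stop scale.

ISO 500

Underexposed by 1 stop → need 1 stop brighter.
ISO: 250 → 320 → 400 → 500.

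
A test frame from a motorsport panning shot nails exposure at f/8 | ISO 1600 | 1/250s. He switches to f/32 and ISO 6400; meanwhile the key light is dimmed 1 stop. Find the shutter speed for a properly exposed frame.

Scene light: 1 stop darker.
Aperture: f/8 → f/11 → f/16 → f/22 → f/32 — 4 stops stopped down (darker).
ISO: 1600 → 3200 → 6400 — 2 stops raised (brighter).
Net so far: 3 stops darker. Shutter speed: 1/250 → 1/125 → 1/60 → 1/30.

1/30s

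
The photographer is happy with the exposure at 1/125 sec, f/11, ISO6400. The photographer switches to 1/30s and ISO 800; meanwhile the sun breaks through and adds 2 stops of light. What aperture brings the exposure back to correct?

Scene light: 2 stops brighter.
Shutter speed: 1/125 → 1/60 → 1/30 — 2 stops longer (brighter).
ISO: 6400 → 3200 → 1600 → 800 — 3 stops dropped (darker).
Net so far: 1 stop brighter. Aperture: f/11 → f/16.

f/16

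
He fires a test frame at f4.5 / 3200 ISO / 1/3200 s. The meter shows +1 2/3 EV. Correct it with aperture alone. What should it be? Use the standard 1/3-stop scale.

Overexposed by 1 2/3 stops → need 1 2/3 stops darker.
Aperture: f/4.5 → f/5 → f/5.6 → f/6.3 → f/7.1 → f/8.

f/8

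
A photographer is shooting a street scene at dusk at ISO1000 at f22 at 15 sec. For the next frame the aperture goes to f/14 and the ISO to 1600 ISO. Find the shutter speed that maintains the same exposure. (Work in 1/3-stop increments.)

4 s

Aperture: f/22 → f/20 → f/18 → f/16 → f/14 — 1 1/3 stops opened up (brighter).
ISO: 1000 → 1250 → 1600 — 2/3 stop higher (brighter).
Net change so far: 2 stops brighter. Offset with the shutter speed: 15 → 13 → 10 → 8 → 6 → 5 → 4.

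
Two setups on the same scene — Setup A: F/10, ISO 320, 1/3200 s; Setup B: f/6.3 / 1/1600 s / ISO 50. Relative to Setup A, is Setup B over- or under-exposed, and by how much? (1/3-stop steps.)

Aperture: f/10 → f/9 → f/8 → f/7.1 → f/6.3 — 1 1/3 stops larger aperture (brighter).
Shutter speed: 1/3200 → 1/2500 → 1/2000 → 1/1600 — 1 stop longer (brighter).
ISO: 320 → 250 → 200 → 160 → 125 → 100 → 80 → 64 → 50 — 2 2/3 stops lower (darker).
Net: +1 1/3 +1 −2 2/3 = −1/3 stops.

1/3 stop darker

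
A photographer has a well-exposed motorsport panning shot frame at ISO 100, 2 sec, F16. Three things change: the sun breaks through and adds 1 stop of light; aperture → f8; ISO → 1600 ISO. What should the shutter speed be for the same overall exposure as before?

1/60s

Scene light: 1 stop brighter.
Aperture: f/16 → f/11 → f/8 — 2 stops wider (brighter).
ISO: 100 → 200 → 400 → 800 → 1600 — 4 stops raised (brighter).
Net so far: 7 stops brighter. Shutter speed: 2 → 1 → 1/2 → 1/4 → 1/8 → 1/15 → 1/30 → 1/60.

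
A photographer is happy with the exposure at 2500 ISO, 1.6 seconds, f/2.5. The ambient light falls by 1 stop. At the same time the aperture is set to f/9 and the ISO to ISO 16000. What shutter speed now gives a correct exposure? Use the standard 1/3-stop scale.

Scene light: 1 stop darker.
Aperture: f/2.5 → f/2.8 → f/3.2 → f/3.5 → f/4 → f/4.5 → f/5 → f/5.6 → f/6.3 → f/7.1 → f/8 → f/9 — 3 2/3 stops stopped down (darker).
ISO: 2500 → 3200 → 4000 → 5000 → 6400 → 8000 → 10000 → 12800 → 16000 — 2 2/3 stops raised (brighter).
Net so far: 2 stops darker. Shutter speed: 1.6 → 2 → 2.5 → 3.2 → 4 → 5 → 6.

6 s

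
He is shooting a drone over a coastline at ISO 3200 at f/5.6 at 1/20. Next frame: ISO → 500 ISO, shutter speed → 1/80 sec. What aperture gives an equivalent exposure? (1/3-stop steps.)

ISO: 3200 → 2500 → 2000 → 1600 → 1250 → 1000 → 800 → 640 → 500 — 2 2/3 stops dropped (darker).
Shutter speed: 1/20 → 1/25 → 1/30 → 1/40 → 1/50 → 1/60 → 1/80 — 2 stops faster (darker).
Net change so far: 4 2/3 stops darker. Offset with the aperture: f/5.6 → f/5 → f/4.5 → f/4 → f/3.5 → f/3.2 → f/2.8 → f/2.5 → f/2.2 → f/2 → f/1.8 → f/1.6 → f/1.4 → f/1.2 → f/1.1.

f/1.1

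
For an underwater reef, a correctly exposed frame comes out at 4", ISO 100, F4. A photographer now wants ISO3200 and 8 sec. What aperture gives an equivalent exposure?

ISO: 100 → 200 → 400 → 800 → 1600 → 3200 — 5 stops raised (brighter).
Shutter speed: 4 → 8 — 1 stop longer (brighter).
Net change so far: 6 stops brighter. Offset with the aperture: f/4 → f/5.6 → f/8 → f/11 → f/16 → f/22 → f/32.

f/32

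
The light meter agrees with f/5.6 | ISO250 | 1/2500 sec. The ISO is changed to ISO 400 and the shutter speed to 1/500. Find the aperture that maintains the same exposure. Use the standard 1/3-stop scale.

ISO: 250 → 320 → 400 — 2/3 stop higher (brighter).
Shutter speed: 1/2500 → 1/2000 → 1/1600 → 1/1250 → 1/1000 → 1/800 → 1/640 → 1/500 — 2 1/3 stops longer (brighter).
Net change so far: 3 stops brighter. Offset with the aperture: f/5.6 → f/6.3 → f/7.1 → f/8 → f/9 → f/10 → f/11 → f/13 → f/14 → f/16.

f/16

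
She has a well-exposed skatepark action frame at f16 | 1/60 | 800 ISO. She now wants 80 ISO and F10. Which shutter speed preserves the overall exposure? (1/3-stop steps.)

ISO: 800 → 640 → 500 → 400 → 320 → 250 → 200 → 160 → 125 → 100 → 80 — 3 1/3 stops lower (darker).
Aperture: f/16 → f/14 → f/13 → f/11 → f/10 — 1 1/3 stops larger aperture (brighter).
Net change so far: 2 stops darker. Offset with the shutter speed: 1/60 → 1/50 → 1/40 → 1/30 → 1/25 → 1/20 → 1/15.

1/15s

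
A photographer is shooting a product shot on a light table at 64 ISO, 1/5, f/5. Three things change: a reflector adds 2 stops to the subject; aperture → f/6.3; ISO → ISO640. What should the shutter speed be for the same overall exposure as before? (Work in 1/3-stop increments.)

Scene light: 2 stops brighter.
Aperture: f/5 → f/5.6 → f/6.3 — 2/3 stop narrower (darker).
ISO: 64 → 80 → 100 → 125 → 160 → 200 → 250 → 320 → 400 → 500 → 640 — 3 1/3 stops higher (brighter).
Net so far: 4 2/3 stops brighter. Shutter speed: 1/5 → 1/6 → 1/8 → 1/10 → 1/13 → 1/15 → 1/20 → 1/25 → 1/30 → 1/40 → 1/50 → 1/60 → 1/80 → 1/100 → 1/125.

1/125s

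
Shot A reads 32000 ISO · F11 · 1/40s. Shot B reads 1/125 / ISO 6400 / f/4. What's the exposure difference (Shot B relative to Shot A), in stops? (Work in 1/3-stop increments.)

Aperture: f/11 → f/10 → f/9 → f/8 → f/7.1 → f/6.3 → f/5.6 → f/5 → f/4.5 → f/4 — 3 stops larger aperture (brighter).
Shutter speed: 1/40 → 1/50 → 1/60 → 1/80 → 1/100 → 1/125 — 1 2/3 stops faster (darker).
ISO: 32000 → 25600 → 20000 → 16000 → 12800 → 10000 → 8000 → 6400 — 2 1/3 stops dropped (darker).
Net: +3 −1 2/3 −2 1/3 = −1 stop.

1 stop darker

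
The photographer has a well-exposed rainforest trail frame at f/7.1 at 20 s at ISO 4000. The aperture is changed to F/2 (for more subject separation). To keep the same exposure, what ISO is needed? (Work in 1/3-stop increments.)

ISO 320

Aperture: f/7.1 → f/6.3 → f/5.6 → f/5 → f/4.5 → f/4 → f/3.5 → f/3.2 → f/2.8 → f/2.5 → f/2.2 → f/2 — 3 2/3 stops wider (brighter).
Need 3 2/3 stops darker from the ISO: 4000 → 3200 → 2500 → 2000 → 1600 → 1250 → 1000 → 800 → 640 → 500 → 400 → 320.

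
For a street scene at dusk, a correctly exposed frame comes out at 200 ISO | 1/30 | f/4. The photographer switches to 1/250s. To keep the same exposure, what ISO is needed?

ISO 1600

Shutter speed: 1/30 → 1/60 → 1/125 → 1/250 — 3 stops shorter (darker).
Need 3 stops brighter from the ISO: 200 → 400 → 800 → 1600.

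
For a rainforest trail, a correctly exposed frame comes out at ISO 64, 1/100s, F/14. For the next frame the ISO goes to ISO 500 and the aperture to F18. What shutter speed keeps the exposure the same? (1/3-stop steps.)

ISO: 64 → 80 → 100 → 125 → 160 → 200 → 250 → 320 → 400 → 500 — 3 stops higher (brighter).
Aperture: f/14 → f/16 → f/18 — 2/3 stop stopped down (darker).
Net change so far: 2 1/3 stops brighter. Offset with the shutter speed: 1/100 → 1/125 → 1/160 → 1/200 → 1/250 → 1/320 → 1/400 → 1/500.

1/500s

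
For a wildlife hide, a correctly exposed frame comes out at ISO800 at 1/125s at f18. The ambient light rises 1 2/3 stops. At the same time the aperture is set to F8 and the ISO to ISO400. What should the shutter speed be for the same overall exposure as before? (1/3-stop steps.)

1/1000s

Scene light: 1 2/3 stops brighter.
Aperture: f/18 → f/16 → f/14 → f/13 → f/11 → f/10 → f/9 → f/8 — 2 1/3 stops wider (brighter).
ISO: 800 → 640 → 500 → 400 — 1 stop lower (darker).
Net so far: 3 stops brighter. Shutter speed: 1/125 → 1/160 → 1/200 → 1/250 → 1/320 → 1/400 → 1/500 → 1/640 → 1/800 → 1/1000.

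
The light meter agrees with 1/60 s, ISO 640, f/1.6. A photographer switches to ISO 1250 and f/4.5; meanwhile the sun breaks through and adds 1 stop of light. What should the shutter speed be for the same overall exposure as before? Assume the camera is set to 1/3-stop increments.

Scene light: 1 stop brighter.
ISO: 640 → 800 → 1000 → 1250 — 1 stop raised (brighter).
Aperture: f/1.6 → f/1.8 → f/2 → f/2.2 → f/2.5 → f/2.8 → f/3.2 → f/3.5 → f/4 → f/4.5 — 3 stops narrower (darker).
Net so far: 1 stop darker. Shutter speed: 1/60 → 1/50 → 1/40 → 1/30.

1/30s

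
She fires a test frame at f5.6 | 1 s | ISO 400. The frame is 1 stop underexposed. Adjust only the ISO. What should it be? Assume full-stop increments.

Underexposed by 1 stop → need 1 stop brighter.
ISO: 400 → 800.

ISO 800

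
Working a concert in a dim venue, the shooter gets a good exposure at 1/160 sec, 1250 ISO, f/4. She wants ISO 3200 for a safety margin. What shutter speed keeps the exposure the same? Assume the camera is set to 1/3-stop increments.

1/400s

ISO: 1250 → 1600 → 2000 → 2500 → 3200 — 1 1/3 stops raised (brighter).
Need 1 1/3 stops darker from the shutter speed: 1/160 → 1/200 → 1/250 → 1/320 → 1/400.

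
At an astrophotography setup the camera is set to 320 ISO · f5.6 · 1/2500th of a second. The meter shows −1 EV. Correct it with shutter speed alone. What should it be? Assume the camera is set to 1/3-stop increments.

1/1250s

Underexposed by 1 stop → need 1 stop brighter.
Shutter speed: 1/2500 → 1/2000 → 1/1600 → 1/1250.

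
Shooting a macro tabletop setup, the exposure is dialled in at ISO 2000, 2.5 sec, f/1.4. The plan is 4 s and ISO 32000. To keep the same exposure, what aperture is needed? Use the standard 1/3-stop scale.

f/7.1

Shutter speed: 2.5 → 3.2 → 4 — 2/3 stop slower (brighter).
ISO: 2000 → 2500 → 3200 → 4000 → 5000 → 6400 → 8000 → 10000 → 12800 → 16000 → 20000 → 25600 → 32000 — 4 stops higher (brighter).
Net change so far: 4 2/3 stops brighter. Offset with the aperture: f/1.4 → f/1.6 → f/1.8 → f/2 → f/2.2 → f/2.5 → f/2.8 → f/3.2 → f/3.5 → f/4 → f/4.5 → f/5 → f/5.6 → f/6.3 → f/7.1.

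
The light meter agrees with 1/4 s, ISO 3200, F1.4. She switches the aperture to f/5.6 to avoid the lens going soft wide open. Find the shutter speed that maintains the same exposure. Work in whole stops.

Aperture: f/1.4 → f/2 → f/2.8 → f/4 → f/5.6 — 4 stops smaller aperture (darker).
Need 4 stops brighter from the shutter speed: 1/4 → 1/2 → 1 → 2 → 4.

4 s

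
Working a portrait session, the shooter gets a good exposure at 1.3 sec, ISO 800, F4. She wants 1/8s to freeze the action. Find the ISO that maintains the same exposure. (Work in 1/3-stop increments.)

Shutter speed: 1.3 → 1 → 0.8 → 0.6 → 0.5 → 0.4 → 0.3 → 1/4 → 1/5 → 1/6 → 1/8 — 3 1/3 stops faster (darker).
Need 3 1/3 stops brighter from the ISO: 800 → 1000 → 1250 → 1600 → 2000 → 2500 → 3200 → 4000 → 5000 → 6400 → 8000.

ISO 8000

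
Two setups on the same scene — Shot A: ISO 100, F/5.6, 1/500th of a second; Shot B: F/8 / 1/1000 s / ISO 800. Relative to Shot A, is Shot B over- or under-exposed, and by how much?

Aperture: f/5.6 → f/8 — 1 stop smaller aperture (darker).
Shutter speed: 1/500 → 1/1000 — 1 stop faster (darker).
ISO: 100 → 200 → 400 → 800 — 3 stops higher (brighter).
Net: −1 −1 +3 = +1 stop.

1 stop brighter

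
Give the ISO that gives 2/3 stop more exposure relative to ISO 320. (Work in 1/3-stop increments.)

ISO 500

ISO: 320 → 400 → 500 — 2/3 stop raised (brighter).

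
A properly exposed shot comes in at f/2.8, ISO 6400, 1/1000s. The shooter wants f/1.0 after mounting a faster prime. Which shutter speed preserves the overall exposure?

Aperture: f/2.8 → f/2 → f/1.4 → f/1.0 — 3 stops wider (brighter).
Need 3 stops darker from the shutter speed: 1/1000 → 1/2000 → 1/4000 → 1/8000.

1/8000s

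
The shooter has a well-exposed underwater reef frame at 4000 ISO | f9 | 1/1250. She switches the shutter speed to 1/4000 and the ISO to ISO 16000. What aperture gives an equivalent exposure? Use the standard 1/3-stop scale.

Shutter speed: 1/1250 → 1/1600 → 1/2000 → 1/2500 → 1/3200 → 1/4000 — 1 2/3 stops shorter (darker).
ISO: 4000 → 5000 → 6400 → 8000 → 10000 → 12800 → 16000 — 2 stops raised (brighter).
Net change so far: 1/3 stop brighter. Offset with the aperture: f/9 → f/10.

f/10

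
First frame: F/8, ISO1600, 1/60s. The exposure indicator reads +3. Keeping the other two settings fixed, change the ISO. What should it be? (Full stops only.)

ISO 200

Overexposed by 3 stops → need 3 stops darker.
ISO: 1600 → 800 → 400 → 200.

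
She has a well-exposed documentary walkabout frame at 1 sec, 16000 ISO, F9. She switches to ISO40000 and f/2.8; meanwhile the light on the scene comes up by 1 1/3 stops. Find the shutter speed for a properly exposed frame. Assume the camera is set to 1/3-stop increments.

Scene light: 1 1/3 stops brighter.
ISO: 16000 → 20000 → 25600 → 32000 → 40000 — 1 1/3 stops raised (brighter).
Aperture: f/9 → f/8 → f/7.1 → f/6.3 → f/5.6 → f/5 → f/4.5 → f/4 → f/3.5 → f/3.2 → f/2.8 — 3 1/3 stops opened up (brighter).
Net so far: 6 stops brighter. Shutter speed: 1 → 0.8 → 0.6 → 0.5 → 0.4 → 0.3 → 1/4 → 1/5 → 1/6 → 1/8 → 1/10 → 1/13 → 1/15 → 1/20 → 1/25 → 1/30 → 1/40 → 1/50 → 1/60.

1/60s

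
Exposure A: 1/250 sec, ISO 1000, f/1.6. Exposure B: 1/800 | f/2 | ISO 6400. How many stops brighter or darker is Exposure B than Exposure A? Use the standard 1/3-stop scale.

1/3 stop brighter

Aperture: f/1.6 → f/1.8 → f/2 — 2/3 stop stopped down (darker).
Shutter speed: 1/250 → 1/320 → 1/400 → 1/500 → 1/640 → 1/800 — 1 2/3 stops faster (darker).
ISO: 1000 → 1250 → 1600 → 2000 → 2500 → 3200 → 4000 → 5000 → 6400 — 2 2/3 stops raised (brighter).
Net: −2/3 −1 2/3 +2 2/3 = +1/3 stops.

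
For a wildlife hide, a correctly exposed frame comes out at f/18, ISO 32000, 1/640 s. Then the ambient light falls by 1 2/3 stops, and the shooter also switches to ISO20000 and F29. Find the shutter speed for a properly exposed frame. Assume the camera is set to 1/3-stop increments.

1/50s

Scene light: 1 2/3 stops darker.
ISO: 32000 → 25600 → 20000 — 2/3 stop lower (darker).
Aperture: f/18 → f/20 → f/22 → f/25 → f/29 — 1 1/3 stops stopped down (darker).
Net so far: 3 2/3 stops darker. Shutter speed: 1/640 → 1/500 → 1/400 → 1/320 → 1/250 → 1/200 → 1/160 → 1/125 → 1/100 → 1/80 → 1/60 → 1/50.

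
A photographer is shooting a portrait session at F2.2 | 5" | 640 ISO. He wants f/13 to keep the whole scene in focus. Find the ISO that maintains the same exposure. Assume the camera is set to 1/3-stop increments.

Aperture: f/2.2 → f/2.5 → f/2.8 → f/3.2 → f/3.5 → f/4 → f/4.5 → f/5 → f/5.6 → f/6.3 → f/7.1 → f/8 → f/9 → f/10 → f/11 → f/13 — 5 stops narrower (darker).
Need 5 stops brighter from the ISO: 640 → 800 → 1000 → 1250 → 1600 → 2000 → 2500 → 3200 → 4000 → 5000 → 6400 → 8000 → 10000 → 12800 → 16000 → 20000.

ISO 20000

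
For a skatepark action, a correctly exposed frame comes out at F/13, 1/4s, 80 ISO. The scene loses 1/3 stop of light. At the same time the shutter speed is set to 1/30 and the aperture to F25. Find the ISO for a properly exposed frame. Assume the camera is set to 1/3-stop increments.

ISO 3200

Scene light: 1/3 stop darker.
Shutter speed: 1/4 → 1/5 → 1/6 → 1/8 → 1/10 → 1/13 → 1/15 → 1/20 → 1/25 → 1/30 — 3 stops shorter (darker).
Aperture: f/13 → f/14 → f/16 → f/18 → f/20 → f/22 → f/25 — 2 stops narrower (darker).
Net so far: 5 1/3 stops darker. ISO: 80 → 100 → 125 → 160 → 200 → 250 → 320 → 400 → 500 → 640 → 800 → 1000 → 1250 → 1600 → 2000 → 2500 → 3200.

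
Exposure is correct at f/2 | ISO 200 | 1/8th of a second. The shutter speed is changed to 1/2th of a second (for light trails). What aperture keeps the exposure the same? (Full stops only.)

Shutter speed: 1/8 → 1/4 → 1/2 — 2 stops longer (brighter).
Need 2 stops darker from the aperture: f/2 → f/2.8 → f/4.

f/4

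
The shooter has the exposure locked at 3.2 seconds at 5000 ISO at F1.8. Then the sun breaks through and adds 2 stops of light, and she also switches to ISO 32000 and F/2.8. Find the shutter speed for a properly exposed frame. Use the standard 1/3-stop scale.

Scene light: 2 stops brighter.
ISO: 5000 → 6400 → 8000 → 10000 → 12800 → 16000 → 20000 → 25600 → 32000 — 2 2/3 stops raised (brighter).
Aperture: f/1.8 → f/2 → f/2.2 → f/2.5 → f/2.8 — 1 1/3 stops smaller aperture (darker).
Net so far: 3 1/3 stops brighter. Shutter speed: 3.2 → 2.5 → 2 → 1.6 → 1.3 → 1 → 0.8 → 0.6 → 0.5 → 0.4 → 0.3.

0.3 s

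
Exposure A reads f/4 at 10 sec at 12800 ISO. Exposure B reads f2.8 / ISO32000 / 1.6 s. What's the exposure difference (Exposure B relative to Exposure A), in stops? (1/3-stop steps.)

Aperture: f/4 → f/3.5 → f/3.2 → f/2.8 — 1 stop wider (brighter).
Shutter speed: 10 → 8 → 6 → 5 → 4 → 3.2 → 2.5 → 2 → 1.6 — 2 2/3 stops shorter (darker).
ISO: 12800 → 16000 → 20000 → 25600 → 32000 — 1 1/3 stops raised (brighter).
Net: +1 −2 2/3 +1 1/3 = −1/3 stops.

1/3 stop darker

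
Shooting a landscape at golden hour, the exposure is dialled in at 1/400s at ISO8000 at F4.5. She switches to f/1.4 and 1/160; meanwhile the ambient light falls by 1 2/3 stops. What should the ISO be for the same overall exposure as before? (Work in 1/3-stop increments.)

ISO 1000

Scene light: 1 2/3 stops darker.
Aperture: f/4.5 → f/4 → f/3.5 → f/3.2 → f/2.8 → f/2.5 → f/2.2 → f/2 → f/1.8 → f/1.6 → f/1.4 — 3 1/3 stops larger aperture (brighter).
Shutter speed: 1/400 → 1/320 → 1/250 → 1/200 → 1/160 — 1 1/3 stops longer (brighter).
Net so far: 3 stops brighter. ISO: 8000 → 6400 → 5000 → 4000 → 3200 → 2500 → 2000 → 1600 → 1250 → 1000.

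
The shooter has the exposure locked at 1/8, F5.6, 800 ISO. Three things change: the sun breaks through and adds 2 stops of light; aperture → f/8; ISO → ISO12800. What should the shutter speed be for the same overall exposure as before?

Scene light: 2 stops brighter.
Aperture: f/5.6 → f/8 — 1 stop smaller aperture (darker).
ISO: 800 → 1600 → 3200 → 6400 → 12800 — 4 stops raised (brighter).
Net so far: 5 stops brighter. Shutter speed: 1/8 → 1/15 → 1/30 → 1/60 → 1/125 → 1/250.

1/250s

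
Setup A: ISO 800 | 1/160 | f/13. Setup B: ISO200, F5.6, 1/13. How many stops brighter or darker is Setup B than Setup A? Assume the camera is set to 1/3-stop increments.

Aperture: f/13 → f/11 → f/10 → f/9 → f/8 → f/7.1 → f/6.3 → f/5.6 — 2 1/3 stops larger aperture (brighter).
Shutter speed: 1/160 → 1/125 → 1/100 → 1/80 → 1/60 → 1/50 → 1/40 → 1/30 → 1/25 → 1/20 → 1/15 → 1/13 — 3 2/3 stops longer (brighter).
ISO: 800 → 640 → 500 → 400 → 320 → 250 → 200 — 2 stops dropped (darker).
Net: +2 1/3 +3 2/3 −2 = +4 stops.

4 stops brighter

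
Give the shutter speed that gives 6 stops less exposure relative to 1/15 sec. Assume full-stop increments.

1/1000s

Shutter speed: 1/15 → 1/30 → 1/60 → 1/125 → 1/250 → 1/500 → 1/1000 — 6 stops faster (darker).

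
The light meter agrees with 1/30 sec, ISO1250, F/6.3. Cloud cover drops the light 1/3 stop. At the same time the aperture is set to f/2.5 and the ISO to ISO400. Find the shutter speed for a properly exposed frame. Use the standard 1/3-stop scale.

1/50s

Scene light: 1/3 stop darker.
Aperture: f/6.3 → f/5.6 → f/5 → f/4.5 → f/4 → f/3.5 → f/3.2 → f/2.8 → f/2.5 — 2 2/3 stops opened up (brighter).
ISO: 1250 → 1000 → 800 → 640 → 500 → 400 — 1 2/3 stops dropped (darker).
Net so far: 2/3 stop brighter. Shutter speed: 1/30 → 1/40 → 1/50.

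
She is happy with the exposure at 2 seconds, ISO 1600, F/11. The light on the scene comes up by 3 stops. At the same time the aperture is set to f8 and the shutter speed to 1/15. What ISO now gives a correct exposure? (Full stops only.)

ISO 3200

Scene light: 3 stops brighter.
Aperture: f/11 → f/8 — 1 stop wider (brighter).
Shutter speed: 2 → 1 → 1/2 → 1/4 → 1/8 → 1/15 — 5 stops faster (darker).
Net so far: 1 stop darker. ISO: 1600 → 3200.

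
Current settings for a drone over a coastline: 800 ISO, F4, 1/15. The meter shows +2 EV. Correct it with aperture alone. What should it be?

f/8

Overexposed by 2 stops → need 2 stops darker.
Aperture: f/4 → f/5.6 → f/8.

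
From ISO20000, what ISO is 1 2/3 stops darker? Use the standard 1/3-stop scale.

ISO: 20000 → 16000 → 12800 → 10000 → 8000 → 6400 — 1 2/3 stops lower (darker).

ISO 6400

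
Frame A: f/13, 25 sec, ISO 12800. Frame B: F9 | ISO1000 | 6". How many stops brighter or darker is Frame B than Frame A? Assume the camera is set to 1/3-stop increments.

Aperture: f/13 → f/11 → f/10 → f/9 — 1 stop larger aperture (brighter).
Shutter speed: 25 → 20 → 15 → 13 → 10 → 8 → 6 — 2 stops shorter (darker).
ISO: 12800 → 10000 → 8000 → 6400 → 5000 → 4000 → 3200 → 2500 → 2000 → 1600 → 1250 → 1000 — 3 2/3 stops lower (darker).
Net: +1 −2 −3 2/3 = −4 2/3 stops.

4 2/3 stops darker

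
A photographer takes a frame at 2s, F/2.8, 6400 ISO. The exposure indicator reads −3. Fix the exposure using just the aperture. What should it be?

f/1.0

Underexposed by 3 stops → need 3 stops brighter.
Aperture: f/2.8 → f/2 → f/1.4 → f/1.0.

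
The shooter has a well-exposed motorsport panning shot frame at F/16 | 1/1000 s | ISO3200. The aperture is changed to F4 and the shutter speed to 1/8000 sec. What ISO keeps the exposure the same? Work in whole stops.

Aperture: f/16 → f/11 → f/8 → f/5.6 → f/4 — 4 stops opened up (brighter).
Shutter speed: 1/1000 → 1/2000 → 1/4000 → 1/8000 — 3 stops faster (darker).
Net change so far: 1 stop brighter. Offset with the ISO: 3200 → 1600.

ISO 1600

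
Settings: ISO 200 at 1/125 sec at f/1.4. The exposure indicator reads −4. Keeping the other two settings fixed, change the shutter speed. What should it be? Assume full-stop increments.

1/8s

Underexposed by 4 stops → need 4 stops brighter.
Shutter speed: 1/125 → 1/60 → 1/30 → 1/15 → 1/8.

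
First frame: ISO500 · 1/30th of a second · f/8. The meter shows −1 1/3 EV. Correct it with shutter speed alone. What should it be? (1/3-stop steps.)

1/13s

Underexposed by 1 1/3 stops → need 1 1/3 stops brighter.
Shutter speed: 1/30 → 1/25 → 1/20 → 1/15 → 1/13.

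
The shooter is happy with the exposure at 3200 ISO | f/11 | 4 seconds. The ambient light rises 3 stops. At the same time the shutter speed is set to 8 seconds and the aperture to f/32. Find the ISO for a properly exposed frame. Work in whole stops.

ISO 1600

Scene light: 3 stops brighter.
Shutter speed: 4 → 8 — 1 stop slower (brighter).
Aperture: f/11 → f/16 → f/22 → f/32 — 3 stops stopped down (darker).
Net so far: 1 stop brighter. ISO: 3200 → 1600.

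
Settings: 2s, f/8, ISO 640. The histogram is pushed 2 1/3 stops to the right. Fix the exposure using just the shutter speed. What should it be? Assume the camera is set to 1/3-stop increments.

Overexposed by 2 1/3 stops → need 2 1/3 stops darker.
Shutter speed: 2 → 1.6 → 1.3 → 1 → 0.8 → 0.6 → 0.5 → 0.4.

0.4 s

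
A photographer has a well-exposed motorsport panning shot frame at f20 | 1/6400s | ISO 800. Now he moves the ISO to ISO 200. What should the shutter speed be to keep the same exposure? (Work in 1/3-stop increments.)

1/1600s

ISO: 800 → 640 → 500 → 400 → 320 → 250 → 200 — 2 stops lower (darker).
Need 2 stops brighter from the shutter speed: 1/6400 → 1/5000 → 1/4000 → 1/3200 → 1/2500 → 1/2000 → 1/1600.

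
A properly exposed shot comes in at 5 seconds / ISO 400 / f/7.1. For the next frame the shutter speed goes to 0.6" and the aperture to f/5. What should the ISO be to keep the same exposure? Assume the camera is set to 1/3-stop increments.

Shutter speed: 5 → 4 → 3.2 → 2.5 → 2 → 1.6 → 1.3 → 1 → 0.8 → 0.6 — 3 stops shorter (darker).
Aperture: f/7.1 → f/6.3 → f/5.6 → f/5 — 1 stop wider (brighter).
Net change so far: 2 stops darker. Offset with the ISO: 400 → 500 → 640 → 800 → 1000 → 1250 → 1600.

ISO 1600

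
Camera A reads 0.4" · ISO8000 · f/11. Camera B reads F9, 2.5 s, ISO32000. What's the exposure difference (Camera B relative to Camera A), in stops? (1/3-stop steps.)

5 1/3 stops brighter

Aperture: f/11 → f/10 → f/9 — 2/3 stop larger aperture (brighter).
Shutter speed: 0.4 → 0.5 → 0.6 → 0.8 → 1 → 1.3 → 1.6 → 2 → 2.5 — 2 2/3 stops slower (brighter).
ISO: 8000 → 10000 → 12800 → 16000 → 20000 → 25600 → 32000 — 2 stops higher (brighter).
Net: +2/3 +2 2/3 +2 = +5 1/3 stops.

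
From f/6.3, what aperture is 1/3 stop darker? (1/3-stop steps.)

Aperture: f/6.3 → f/7.1 — 1/3 stop narrower (darker).

f/7.1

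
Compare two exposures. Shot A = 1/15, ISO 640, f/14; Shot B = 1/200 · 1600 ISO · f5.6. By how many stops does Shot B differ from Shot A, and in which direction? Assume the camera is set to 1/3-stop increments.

Aperture: f/14 → f/13 → f/11 → f/10 → f/9 → f/8 → f/7.1 → f/6.3 → f/5.6 — 2 2/3 stops larger aperture (brighter).
Shutter speed: 1/15 → 1/20 → 1/25 → 1/30 → 1/40 → 1/50 → 1/60 → 1/80 → 1/100 → 1/125 → 1/160 → 1/200 — 3 2/3 stops shorter (darker).
ISO: 640 → 800 → 1000 → 1250 → 1600 — 1 1/3 stops higher (brighter).
Net: +2 2/3 −3 2/3 +1 1/3 = +1/3 stops.

1/3 stop brighter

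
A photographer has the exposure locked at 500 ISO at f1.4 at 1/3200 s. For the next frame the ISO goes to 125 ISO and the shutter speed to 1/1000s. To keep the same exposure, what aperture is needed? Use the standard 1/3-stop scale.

ISO: 500 → 400 → 320 → 250 → 200 → 160 → 125 — 2 stops dropped (darker).
Shutter speed: 1/3200 → 1/2500 → 1/2000 → 1/1600 → 1/1250 → 1/1000 — 1 2/3 stops longer (brighter).
Net change so far: 1/3 stop darker. Offset with the aperture: f/1.4 → f/1.2.

f/1.2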